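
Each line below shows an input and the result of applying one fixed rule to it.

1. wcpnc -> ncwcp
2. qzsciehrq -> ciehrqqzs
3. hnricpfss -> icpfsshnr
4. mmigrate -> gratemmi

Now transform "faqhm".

Rule — move the first 3 characters to the end (rotate left by 3).
For "faqhm" the result is "hmfaq".

hmfaq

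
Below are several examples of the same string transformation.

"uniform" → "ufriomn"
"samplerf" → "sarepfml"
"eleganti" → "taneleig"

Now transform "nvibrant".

vatbrinn

The transformation: sort the characters into reverse alphabetical order, then take characters alternately from the front and the back (1st, last, 2nd, 2nd-last, ...).
On "nvibrant": the first step gives "vtrnniba", and the second then gives "vatbrinn".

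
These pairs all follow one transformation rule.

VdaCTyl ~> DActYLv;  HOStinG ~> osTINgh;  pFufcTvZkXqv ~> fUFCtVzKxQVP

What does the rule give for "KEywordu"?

eYWORDUk

Looking at the pairs, the operation is to move the first character to the end, then flip the case of every letter.
On "KEywordu" that produces "eYWORDUk".
(Check on "HOStinG": → "OStinGH" → "osTINgh" ✓)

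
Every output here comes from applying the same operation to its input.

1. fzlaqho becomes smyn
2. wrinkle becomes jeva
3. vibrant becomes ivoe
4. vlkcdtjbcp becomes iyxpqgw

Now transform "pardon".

The rule is to delete the last 3 characters, then shift every letter 13 places forward in the alphabet (wrapping around) — i.e. ROT13.
"pardon" → "par" → "cne".
(Check on "fzlaqho": → "fzla" → "smyn" ✓)

cne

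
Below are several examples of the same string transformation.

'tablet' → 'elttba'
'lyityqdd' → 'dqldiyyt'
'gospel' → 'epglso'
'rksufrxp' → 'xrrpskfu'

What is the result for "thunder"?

edtruhn

In each case the input is transformed by: move the last 3 characters to the front (rotate right by 3), then swap each adjacent pair of characters (1↔2, 3↔4, ...).
On "thunder": the first step gives "derthun", and the second then gives "edtruhn".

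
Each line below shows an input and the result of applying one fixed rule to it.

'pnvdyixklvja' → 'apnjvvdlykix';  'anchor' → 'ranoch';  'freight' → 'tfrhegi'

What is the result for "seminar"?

rseamni

The rule is to swap the first and last characters, then take characters alternately from the front and the back (1st, last, 2nd, 2nd-last, ...).
Applying both steps to "seminar": "reminas", then "rseamni".
(Check on "freight": → "treighf" → "tfrhegi" ✓)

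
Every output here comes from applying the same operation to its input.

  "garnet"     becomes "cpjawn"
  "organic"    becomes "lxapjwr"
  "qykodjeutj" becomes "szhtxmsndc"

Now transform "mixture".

In each case the input is transformed by: move the last character to the front, then shift every letter 9 places forward in the alphabet (wrapping around).
For "mixture" the result is "nvrgcda".

nvrgcda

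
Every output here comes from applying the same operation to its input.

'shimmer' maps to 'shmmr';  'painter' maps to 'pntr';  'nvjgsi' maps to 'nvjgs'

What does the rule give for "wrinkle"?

wrnkl

In each case the input is transformed by: remove every vowel.
On "wrinkle" that produces "wrnkl".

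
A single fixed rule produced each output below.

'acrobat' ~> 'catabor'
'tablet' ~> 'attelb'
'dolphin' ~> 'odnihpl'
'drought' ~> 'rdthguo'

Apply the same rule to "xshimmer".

The rule is to reverse the string, then move the last 2 characters to the front (rotate right by 2).
For "xshimmer", step one produces "remmihsx"; step two turns that into "sxremmih".

sxremmih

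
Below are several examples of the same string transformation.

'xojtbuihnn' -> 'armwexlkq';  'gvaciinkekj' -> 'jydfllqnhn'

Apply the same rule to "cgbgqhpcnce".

In each case the input is transformed by: shift every letter 3 places forward in the alphabet (wrapping around), then delete the last character.
Working it through for "cgbgqhpcnce": intermediate "fjejtksfqfh", final "fjejtksfqf".

fjejtksfqf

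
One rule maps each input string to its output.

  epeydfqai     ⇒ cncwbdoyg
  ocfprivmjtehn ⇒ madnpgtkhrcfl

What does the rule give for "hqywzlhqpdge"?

Rule — shift every letter 2 places backward in the alphabet (wrapping around).
For "hqywzlhqpdge" the result is "fowuxjfonbec".

fowuxjfonbec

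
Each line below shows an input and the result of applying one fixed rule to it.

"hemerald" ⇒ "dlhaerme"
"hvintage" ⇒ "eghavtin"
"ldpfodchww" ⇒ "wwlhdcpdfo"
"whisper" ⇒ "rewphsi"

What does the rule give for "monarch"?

The rule is to move the last character to the front, then take characters alternately from the front and the back (1st, last, 2nd, 2nd-last, ...).
"monarch" → "hmonarc" → "hcmroan".
(Check on "hemerald": → "dhemeral" → "dlhaerme" ✓)

hcmroan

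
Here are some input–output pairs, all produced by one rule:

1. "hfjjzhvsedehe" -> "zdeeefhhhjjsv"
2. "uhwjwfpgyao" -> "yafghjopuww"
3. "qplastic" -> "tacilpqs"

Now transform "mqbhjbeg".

Rule — sort the characters into alphabetical order, then move the last character to the front.
Applying both steps to "mqbhjbeg": "bbeghjmq", then "qbbeghjm".

qbbeghjm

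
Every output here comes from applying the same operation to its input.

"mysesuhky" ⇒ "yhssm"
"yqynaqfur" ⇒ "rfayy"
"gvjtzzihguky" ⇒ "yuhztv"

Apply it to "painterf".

fena

The pattern: reverse the string, then keep every other character starting from the first (positions 1st, 3rd, 5th, ...).
Applying that to "painterf" gives "fena".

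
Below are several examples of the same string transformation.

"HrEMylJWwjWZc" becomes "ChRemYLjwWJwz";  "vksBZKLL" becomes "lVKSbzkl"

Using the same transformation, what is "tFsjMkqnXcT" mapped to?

Rule — move the last character to the front, then flip the case of every letter.
"tFsjMkqnXcT" → "TtFsjMkqnXc" → "tTfSJmKQNxC".

tTfSJmKQNxC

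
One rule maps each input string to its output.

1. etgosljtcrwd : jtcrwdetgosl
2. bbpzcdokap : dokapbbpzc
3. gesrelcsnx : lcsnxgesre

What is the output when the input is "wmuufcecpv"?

cecpvwmuuf

What's happening: swap the front and back halves of the string.
On "wmuufcecpv" that produces "cecpvwmuuf".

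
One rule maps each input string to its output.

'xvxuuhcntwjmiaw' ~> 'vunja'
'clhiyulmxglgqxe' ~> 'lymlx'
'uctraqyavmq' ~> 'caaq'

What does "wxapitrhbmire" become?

xihi

What's happening: keep one character in every 3, starting at position 2 (positions 2nd, 5th, 8th, ...).
Applying that to "wxapitrhbmire" gives "xihi".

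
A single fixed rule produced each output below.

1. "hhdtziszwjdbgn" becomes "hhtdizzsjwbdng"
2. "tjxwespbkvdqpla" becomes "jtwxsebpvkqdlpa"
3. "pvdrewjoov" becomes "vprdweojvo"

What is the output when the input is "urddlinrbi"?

ruddilrnib

The pattern: swap each adjacent pair of characters (1↔2, 3↔4, ...).
For "urddlinrbi" the result is "ruddilrnib".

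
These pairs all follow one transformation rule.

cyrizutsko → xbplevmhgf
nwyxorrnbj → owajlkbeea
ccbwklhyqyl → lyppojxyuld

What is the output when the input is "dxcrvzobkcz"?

The rule is to move the last 2 characters to the front (rotate right by 2), then shift every letter 13 places forward in the alphabet (wrapping around) — i.e. ROT13.
Working it through for "dxcrvzobkcz": intermediate "czdxcrvzobk", final "pmqkpeimbox".

pmqkpeimbox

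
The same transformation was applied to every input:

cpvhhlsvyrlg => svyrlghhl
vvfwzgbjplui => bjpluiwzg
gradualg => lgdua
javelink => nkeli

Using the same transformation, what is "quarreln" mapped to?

Rule — delete the first 3 characters, then move the first 3 characters to the end (rotate left by 3).
Working it through for "quarreln": intermediate "rreln", final "lnrre".

lnrre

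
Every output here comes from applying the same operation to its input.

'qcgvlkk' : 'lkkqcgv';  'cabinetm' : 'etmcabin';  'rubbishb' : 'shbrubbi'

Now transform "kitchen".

henkitc

Rule — move the last 3 characters to the front (rotate right by 3).
So "kitchen" becomes "henkitc".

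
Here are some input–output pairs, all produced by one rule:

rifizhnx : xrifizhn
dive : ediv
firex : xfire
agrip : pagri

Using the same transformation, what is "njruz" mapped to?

znjru

In each case the input is transformed by: move the last character to the front.
"njruz" → "znjru".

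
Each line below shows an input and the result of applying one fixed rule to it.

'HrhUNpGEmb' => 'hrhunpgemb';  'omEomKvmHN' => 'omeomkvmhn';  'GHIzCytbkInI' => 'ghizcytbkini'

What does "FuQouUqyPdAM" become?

Each output is the input with this applied: convert every letter to lowercase.
On "FuQouUqyPdAM" that produces "fuqouuqypdam".

fuqouuqypdam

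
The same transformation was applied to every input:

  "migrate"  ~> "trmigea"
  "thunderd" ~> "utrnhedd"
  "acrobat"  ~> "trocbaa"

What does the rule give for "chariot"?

troihca

Looking at the pairs, the operation is to sort the characters into reverse alphabetical order.
"chariot" → "troihca".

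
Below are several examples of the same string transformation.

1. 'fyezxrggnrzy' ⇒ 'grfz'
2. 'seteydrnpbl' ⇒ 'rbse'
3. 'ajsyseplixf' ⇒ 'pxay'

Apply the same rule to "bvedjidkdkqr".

The transformation: keep one character in every 3, starting at position 1 (positions 1st, 4th, 7th, ...), then swap the front and back halves of the string.
For "bvedjidkdkqr", step one produces "bddk"; step two turns that into "dkbd".

dkbd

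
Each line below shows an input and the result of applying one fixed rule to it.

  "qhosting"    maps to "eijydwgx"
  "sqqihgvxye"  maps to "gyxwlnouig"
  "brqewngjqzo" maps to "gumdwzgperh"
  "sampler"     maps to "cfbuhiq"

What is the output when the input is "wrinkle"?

ydabumh

Rule — move the first 2 characters to the end (rotate left by 2), then shift every letter 10 places backward in the alphabet (wrapping around).
Starting from "wrinkle": after the first operation, "inklewr"; after the second, "ydabumh".
(Check on "brqewngjqzo": → "qewngjqzobr" → "gumdwzgperh" ✓)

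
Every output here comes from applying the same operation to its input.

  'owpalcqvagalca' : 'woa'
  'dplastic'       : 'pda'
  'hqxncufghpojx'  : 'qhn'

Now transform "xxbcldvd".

The transformation: swap each adjacent pair of characters (1↔2, 3↔4, ...), then keep only the first 3 characters.
On "xxbcldvd" that produces "xxc".

xxc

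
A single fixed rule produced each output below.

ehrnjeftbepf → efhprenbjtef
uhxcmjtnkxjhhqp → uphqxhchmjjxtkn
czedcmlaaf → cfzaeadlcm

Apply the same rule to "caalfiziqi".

The pattern: take characters alternately from the front and the back (1st, last, 2nd, 2nd-last, ...).
Doing the same to "caalfiziqi": "ciaqailzfi".

ciaqailzfi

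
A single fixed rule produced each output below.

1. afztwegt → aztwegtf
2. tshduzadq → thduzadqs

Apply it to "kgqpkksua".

kqpkksuag

What's happening: move the first character to the end, then swap the first and last characters.
Applying both steps to "kgqpkksua": "gqpkksuak", then "kqpkksuag".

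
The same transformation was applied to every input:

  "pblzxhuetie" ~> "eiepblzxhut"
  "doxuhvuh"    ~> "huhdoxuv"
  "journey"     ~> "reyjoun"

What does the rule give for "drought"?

uhtdrog

What's happening: move the last 3 characters to the front (rotate right by 3), then swap the first and last characters.
For "drought" the result is "uhtdrog".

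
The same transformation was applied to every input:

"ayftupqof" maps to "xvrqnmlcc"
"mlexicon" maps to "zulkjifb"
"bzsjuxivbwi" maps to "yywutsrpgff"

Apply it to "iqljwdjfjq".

Looking at the pairs, the operation is to shift every letter 3 places backward in the alphabet (wrapping around), then sort the characters into reverse alphabetical order.
For "iqljwdjfjq", step one produces "fnigtagcgn"; step two turns that into "tnnigggfca".

tnnigggfca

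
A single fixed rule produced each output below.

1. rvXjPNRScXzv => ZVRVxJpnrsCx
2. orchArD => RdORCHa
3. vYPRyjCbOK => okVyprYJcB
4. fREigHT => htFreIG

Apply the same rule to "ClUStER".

The transformation: move the last 2 characters to the front (rotate right by 2), then flip the case of every letter.
For "ClUStER", step one produces "ERClUSt"; step two turns that into "ercLusT".
(Check on "rvXjPNRScXzv": → "zvrvXjPNRScX" → "ZVRVxJpnrsCx" ✓)

ercLusT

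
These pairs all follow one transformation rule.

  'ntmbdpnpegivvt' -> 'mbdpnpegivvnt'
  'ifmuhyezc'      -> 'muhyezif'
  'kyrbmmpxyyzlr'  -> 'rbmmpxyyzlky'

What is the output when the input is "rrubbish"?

The pattern: delete the last character, then move the first 2 characters to the end (rotate left by 2).
For "rrubbish", step one produces "rrubbis"; step two turns that into "ubbisrr".

ubbisrr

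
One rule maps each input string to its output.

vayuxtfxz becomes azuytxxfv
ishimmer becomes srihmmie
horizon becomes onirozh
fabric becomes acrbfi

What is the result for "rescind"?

What's happening: swap the first and last characters, then swap each adjacent pair of characters (1↔2, 3↔4, ...).
For "rescind", step one produces "descinr"; step two turns that into "edcsnir".

edcsnir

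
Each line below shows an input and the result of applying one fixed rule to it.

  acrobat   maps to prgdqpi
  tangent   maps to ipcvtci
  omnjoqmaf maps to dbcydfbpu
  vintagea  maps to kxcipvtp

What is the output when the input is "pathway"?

Each output is the input with this applied: shift every letter 11 places backward in the alphabet (wrapping around).
So "pathway" becomes "epiwlpn".

epiwlpn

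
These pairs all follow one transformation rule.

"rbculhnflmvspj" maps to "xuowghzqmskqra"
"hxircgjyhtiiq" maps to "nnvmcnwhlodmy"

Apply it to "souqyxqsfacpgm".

ulrxtzvdcvxkfh

The rule is to move the last 3 characters to the front (rotate right by 3), then shift every letter 5 places forward in the alphabet (wrapping around).
Starting from "souqyxqsfacpgm": after the first operation, "pgmsouqyxqsfac"; after the second, "ulrxtzvdcvxkfh".
(Check on "hxircgjyhtiiq": → "iiqhxircgjyht" → "nnvmcnwhlodmy" ✓)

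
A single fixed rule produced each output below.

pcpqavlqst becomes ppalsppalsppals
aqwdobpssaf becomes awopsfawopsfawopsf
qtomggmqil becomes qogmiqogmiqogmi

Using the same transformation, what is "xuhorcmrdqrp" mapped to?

xhrmdrxhrmdrxhrmdr

The transformation: keep every other character starting from the first (positions 1st, 3rd, 5th, ...), then write the whole string 3 times in a row.
So "xuhorcmrdqrp" becomes "xhrmdrxhrmdrxhrmdr".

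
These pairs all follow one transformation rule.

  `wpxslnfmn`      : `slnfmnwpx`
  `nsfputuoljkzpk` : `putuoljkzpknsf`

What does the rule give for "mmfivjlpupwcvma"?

The transformation: move the first 3 characters to the end (rotate left by 3).
For "mmfivjlpupwcvma" the result is "ivjlpupwcvmammf".

ivjlpupwcvmammf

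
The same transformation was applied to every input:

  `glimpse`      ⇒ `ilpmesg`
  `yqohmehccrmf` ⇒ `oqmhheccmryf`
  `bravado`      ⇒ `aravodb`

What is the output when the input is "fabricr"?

bairrcf

The transformation: move the first character to the end, then swap each adjacent pair of characters (1↔2, 3↔4, ...).
Doing the same to "fabricr": "bairrcf".
(Check on "yqohmehccrmf": → "qohmehccrmfy" → "oqmhheccmryf" ✓)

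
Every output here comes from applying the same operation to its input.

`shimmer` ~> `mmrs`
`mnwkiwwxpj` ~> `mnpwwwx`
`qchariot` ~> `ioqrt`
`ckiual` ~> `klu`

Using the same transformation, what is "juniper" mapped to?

The pattern: sort the characters into alphabetical order, then delete the first 3 characters.
Working it through for "juniper": intermediate "eijnpru", final "npru".

npru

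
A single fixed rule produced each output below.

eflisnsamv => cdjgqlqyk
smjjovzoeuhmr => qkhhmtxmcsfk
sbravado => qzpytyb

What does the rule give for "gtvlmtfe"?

Looking at the pairs, the operation is to delete the last character, then shift every letter 2 places backward in the alphabet (wrapping around).
Starting from "gtvlmtfe": after the first operation, "gtvlmtf"; after the second, "ertjkrd".
(Check on "smjjovzoeuhmr": → "smjjovzoeuhm" → "qkhhmtxmcsfk" ✓)

ertjkrd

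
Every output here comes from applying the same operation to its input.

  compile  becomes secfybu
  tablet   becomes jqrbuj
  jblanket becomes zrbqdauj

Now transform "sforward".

ivehmqht

Looking at the pairs, the operation is to shift every letter 10 places backward in the alphabet (wrapping around).
So "sforward" becomes "ivehmqht".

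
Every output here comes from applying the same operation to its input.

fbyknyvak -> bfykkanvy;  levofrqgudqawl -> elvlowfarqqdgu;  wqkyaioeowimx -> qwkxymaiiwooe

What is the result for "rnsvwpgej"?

In each case the input is transformed by: move the first character to the end, then take characters alternately from the front and the back (1st, last, 2nd, 2nd-last, ...).
For "rnsvwpgej", step one produces "nsvwpgejr"; step two turns that into "nrsjvewgp".

nrsjvewgp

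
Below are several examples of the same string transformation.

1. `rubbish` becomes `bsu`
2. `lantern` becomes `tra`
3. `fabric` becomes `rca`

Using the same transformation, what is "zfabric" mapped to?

bif

Rule — keep every other character starting from the second (positions 2nd, 4th, 6th, ...), then move the first character to the end.
Applying both steps to "zfabric": "fbi", then "bif".
(Check on "rubbish": → "ubs" → "bsu" ✓)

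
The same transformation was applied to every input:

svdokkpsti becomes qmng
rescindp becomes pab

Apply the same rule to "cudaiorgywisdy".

aypub

Rule — keep one character in every 3, starting at position 1 (positions 1st, 4th, 7th, ...), then shift every letter 2 places backward in the alphabet (wrapping around).
On "cudaiorgywisdy": the first step gives "carwd", and the second then gives "aypub".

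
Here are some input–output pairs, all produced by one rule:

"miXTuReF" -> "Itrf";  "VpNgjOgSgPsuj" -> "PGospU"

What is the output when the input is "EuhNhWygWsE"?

In each case the input is transformed by: keep every other character starting from the second (positions 2nd, 4th, 6th, ...), then flip the case of every letter.
Starting from "EuhNhWygWsE": after the first operation, "uNWgs"; after the second, "UnwGS".

UnwGS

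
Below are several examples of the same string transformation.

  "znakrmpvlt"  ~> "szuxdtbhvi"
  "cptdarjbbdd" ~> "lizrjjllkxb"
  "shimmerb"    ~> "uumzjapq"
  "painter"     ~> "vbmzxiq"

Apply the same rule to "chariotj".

zqwbrkpi

Each output is the input with this applied: move the first 3 characters to the end (rotate left by 3), then shift every letter 8 places forward in the alphabet (wrapping around).
"chariotj" → "riotjcha" → "zqwbrkpi".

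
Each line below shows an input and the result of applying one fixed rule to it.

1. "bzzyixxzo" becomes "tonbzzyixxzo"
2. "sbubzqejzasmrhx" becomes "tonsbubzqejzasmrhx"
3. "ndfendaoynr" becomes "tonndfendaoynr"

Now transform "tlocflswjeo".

tontlocflswjeo

Looking at the pairs, the operation is to prepend "ton".
"tlocflswjeo" → "tontlocflswjeo".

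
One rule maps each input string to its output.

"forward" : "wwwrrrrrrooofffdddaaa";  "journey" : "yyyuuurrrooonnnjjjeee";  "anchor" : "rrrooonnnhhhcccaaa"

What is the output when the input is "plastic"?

Looking at the pairs, the operation is to sort the characters into reverse alphabetical order, then repeat every character 3 times.
On "plastic": the first step gives "tsplica", and the second then gives "tttssspppllliiicccaaa".

tttssspppllliiicccaaa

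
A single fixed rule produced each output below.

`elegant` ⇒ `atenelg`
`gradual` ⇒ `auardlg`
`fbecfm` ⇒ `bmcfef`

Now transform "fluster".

euftlsr

Each output is the input with this applied: sort the characters into alphabetical order, then take characters alternately from the front and the back (1st, last, 2nd, 2nd-last, ...).
Doing the same to "fluster": "euftlsr".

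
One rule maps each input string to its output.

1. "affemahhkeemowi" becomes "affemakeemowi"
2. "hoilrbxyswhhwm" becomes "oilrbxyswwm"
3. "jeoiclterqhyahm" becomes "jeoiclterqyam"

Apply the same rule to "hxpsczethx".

xpsczetx

Looking at the pairs, the operation is to remove every "h".
Applying that to "hxpsczethx" gives "xpsczetx".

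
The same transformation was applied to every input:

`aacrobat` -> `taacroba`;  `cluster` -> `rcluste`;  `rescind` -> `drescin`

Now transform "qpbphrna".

The pattern: move the last character to the front.
Applying that to "qpbphrna" gives "aqpbphrn".

aqpbphrn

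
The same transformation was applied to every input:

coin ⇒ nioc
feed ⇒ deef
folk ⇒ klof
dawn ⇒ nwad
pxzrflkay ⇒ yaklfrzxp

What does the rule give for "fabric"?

The rule is to reverse the string.
Applying that to "fabric" gives "cirbaf".

cirbaf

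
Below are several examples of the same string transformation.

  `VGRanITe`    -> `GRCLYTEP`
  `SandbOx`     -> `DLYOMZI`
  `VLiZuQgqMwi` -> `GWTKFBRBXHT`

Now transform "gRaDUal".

RCLOFLW

Rule — shift every letter 11 places forward in the alphabet (wrapping around), then convert every letter to uppercase.
On "gRaDUal": the first step gives "rClOFlw", and the second then gives "RCLOFLW".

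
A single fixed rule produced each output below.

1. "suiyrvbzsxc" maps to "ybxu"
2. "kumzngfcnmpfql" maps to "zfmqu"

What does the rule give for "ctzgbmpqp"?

gpc

In each case the input is transformed by: move the first 3 characters to the end (rotate left by 3), then keep one character in every 3, starting at position 1 (positions 1st, 4th, 7th, ...).
"ctzgbmpqp" → "gbmpqpctz" → "gpc".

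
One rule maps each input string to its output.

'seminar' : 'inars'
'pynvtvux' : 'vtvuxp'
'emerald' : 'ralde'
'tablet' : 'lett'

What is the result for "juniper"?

iperj

What's happening: move the first character to the end, then delete the first 2 characters.
Starting from "juniper": after the first operation, "uniperj"; after the second, "iperj".
(Check on "seminar": → "eminars" → "inars" ✓)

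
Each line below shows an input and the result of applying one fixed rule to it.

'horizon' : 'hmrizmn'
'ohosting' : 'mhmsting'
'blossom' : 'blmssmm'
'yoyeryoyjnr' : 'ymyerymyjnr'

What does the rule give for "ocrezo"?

What's happening: replace every "o" with "m".
Doing the same to "ocrezo": "mcrezm".

mcrezm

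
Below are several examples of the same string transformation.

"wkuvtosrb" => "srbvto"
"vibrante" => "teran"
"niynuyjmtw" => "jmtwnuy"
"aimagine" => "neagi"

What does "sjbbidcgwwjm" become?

Each output is the input with this applied: delete the first 3 characters, then move the first 3 characters to the end (rotate left by 3).
Applying both steps to "sjbbidcgwwjm": "bidcgwwjm", then "cgwwjmbid".
(Check on "wkuvtosrb": → "vtosrb" → "srbvto" ✓)

cgwwjmbid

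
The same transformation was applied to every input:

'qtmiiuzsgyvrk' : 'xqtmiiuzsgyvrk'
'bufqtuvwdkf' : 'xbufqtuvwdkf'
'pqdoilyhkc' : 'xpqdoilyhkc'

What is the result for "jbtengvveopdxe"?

Looking at the pairs, the operation is to prepend "x".
Doing the same to "jbtengvveopdxe": "xjbtengvveopdxe".

xjbtengvveopdxe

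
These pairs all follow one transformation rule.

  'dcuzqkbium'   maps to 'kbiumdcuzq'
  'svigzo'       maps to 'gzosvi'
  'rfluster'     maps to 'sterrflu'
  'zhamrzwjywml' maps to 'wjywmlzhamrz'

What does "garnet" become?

netgar

Looking at the pairs, the operation is to swap the front and back halves of the string.
Doing the same to "garnet": "netgar".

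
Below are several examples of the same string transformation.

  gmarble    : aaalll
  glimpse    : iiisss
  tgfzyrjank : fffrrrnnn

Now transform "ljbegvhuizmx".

bbbvvviiixxx

The pattern: keep one character in every 3, starting at position 3 (positions 3rd, 6th, 9th, ...), then repeat every character 3 times.
Working it through for "ljbegvhuizmx": intermediate "bvix", final "bbbvvviiixxx".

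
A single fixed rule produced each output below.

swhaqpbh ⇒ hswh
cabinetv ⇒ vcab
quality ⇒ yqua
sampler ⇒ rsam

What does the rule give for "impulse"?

Rule — move the last character to the front, then keep only the first 4 characters.
Starting from "impulse": after the first operation, "eimpuls"; after the second, "eimp".

eimp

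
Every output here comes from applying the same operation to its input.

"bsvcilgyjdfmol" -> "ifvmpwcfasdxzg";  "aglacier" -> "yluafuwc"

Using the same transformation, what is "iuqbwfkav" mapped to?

The pattern: move the last 2 characters to the front (rotate right by 2), then shift every letter 6 places backward in the alphabet (wrapping around).
Starting from "iuqbwfkav": after the first operation, "aviuqbwfk"; after the second, "upcokvqze".

upcokvqze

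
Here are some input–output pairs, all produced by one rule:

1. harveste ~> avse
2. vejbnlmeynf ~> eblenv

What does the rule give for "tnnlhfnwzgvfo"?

Each output is the input with this applied: move the first character to the end, then keep every other character starting from the first (positions 1st, 3rd, 5th, ...).
"tnnlhfnwzgvfo" → "nnlhfnwzgvfot" → "nlfwgft".

nlfwgft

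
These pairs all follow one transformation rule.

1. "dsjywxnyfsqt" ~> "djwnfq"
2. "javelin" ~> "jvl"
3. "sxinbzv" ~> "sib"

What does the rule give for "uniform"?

uio

The pattern: delete the last character, then keep every other character starting from the first (positions 1st, 3rd, 5th, ...).
Working it through for "uniform": intermediate "unifor", final "uio".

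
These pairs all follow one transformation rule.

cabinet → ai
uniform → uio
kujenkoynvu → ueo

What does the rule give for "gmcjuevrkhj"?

ue

The pattern: delete the last 2 characters, then keep only the vowels.
Working it through for "gmcjuevrkhj": intermediate "gmcjuevrk", final "ue".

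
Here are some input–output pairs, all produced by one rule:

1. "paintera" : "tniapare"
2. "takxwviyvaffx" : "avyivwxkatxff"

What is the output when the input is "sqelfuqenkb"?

Rule — move the last 3 characters to the front (rotate right by 3), then reverse the string.
Applying both steps to "sqelfuqenkb": "nkbsqelfuqe", then "equfleqsbkn".

equfleqsbkn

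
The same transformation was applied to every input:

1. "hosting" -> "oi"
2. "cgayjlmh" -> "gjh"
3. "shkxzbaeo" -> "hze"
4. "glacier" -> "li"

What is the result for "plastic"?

The rule is to keep one character in every 3, starting at position 2 (positions 2nd, 5th, 8th, ...).
"plastic" → "lt".

lt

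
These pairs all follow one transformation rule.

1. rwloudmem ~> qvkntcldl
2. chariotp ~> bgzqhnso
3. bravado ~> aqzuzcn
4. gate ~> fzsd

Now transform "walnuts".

vzkmtsr

The pattern: shift every letter 1 place backward in the alphabet (wrapping around).
On "walnuts" that produces "vzkmtsr".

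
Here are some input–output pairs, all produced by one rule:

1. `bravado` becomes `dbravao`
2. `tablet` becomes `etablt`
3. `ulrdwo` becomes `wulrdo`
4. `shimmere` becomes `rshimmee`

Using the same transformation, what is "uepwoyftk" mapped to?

tuepwoyfk

Rule — move the last character to the front, then swap the first and last characters.
On "uepwoyftk": the first step gives "kuepwoyft", and the second then gives "tuepwoyfk".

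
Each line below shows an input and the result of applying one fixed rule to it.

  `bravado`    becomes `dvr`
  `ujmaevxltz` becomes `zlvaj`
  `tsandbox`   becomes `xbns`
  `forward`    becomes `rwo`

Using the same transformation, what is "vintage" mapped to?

Rule — keep every other character starting from the second (positions 2nd, 4th, 6th, ...), then reverse the string.
Working it through for "vintage": intermediate "itg", final "gti".

gti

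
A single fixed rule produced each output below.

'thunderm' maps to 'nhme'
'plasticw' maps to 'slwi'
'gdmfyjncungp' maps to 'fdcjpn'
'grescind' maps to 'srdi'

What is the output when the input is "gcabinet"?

bctn

Rule — keep every other character starting from the second (positions 2nd, 4th, 6th, ...), then swap each adjacent pair of characters (1↔2, 3↔4, ...).
On "gcabinet": the first step gives "cbnt", and the second then gives "bctn".
(Check on "plasticw": → "lsiw" → "slwi" ✓)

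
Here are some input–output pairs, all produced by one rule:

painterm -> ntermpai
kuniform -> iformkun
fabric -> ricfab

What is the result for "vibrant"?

The transformation: move the first 3 characters to the end (rotate left by 3).
On "vibrant" that produces "rantvib".

rantvib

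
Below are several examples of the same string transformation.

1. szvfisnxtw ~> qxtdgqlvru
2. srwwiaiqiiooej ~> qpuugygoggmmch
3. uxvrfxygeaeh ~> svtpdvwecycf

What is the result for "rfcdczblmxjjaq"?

pdabaxzjkvhhyo

The transformation: shift every letter 2 places backward in the alphabet (wrapping around).
For "rfcdczblmxjjaq" the result is "pdabaxzjkvhhyo".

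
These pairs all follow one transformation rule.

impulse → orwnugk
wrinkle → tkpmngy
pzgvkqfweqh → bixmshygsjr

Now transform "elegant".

ngicpvg

In each case the input is transformed by: shift every letter 2 places forward in the alphabet (wrapping around), then move the first character to the end.
Applying both steps to "elegant": "gngicpv", then "ngicpvg".
(Check on "pzgvkqfweqh": → "rbixmshygsj" → "bixmshygsjr" ✓)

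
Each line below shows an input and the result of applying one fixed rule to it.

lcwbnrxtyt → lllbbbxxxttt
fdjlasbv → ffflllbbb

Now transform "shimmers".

sssmmmrrr

Rule — keep one character in every 3, starting at position 1 (positions 1st, 4th, 7th, ...), then repeat every character 3 times.
Applying both steps to "shimmers": "smr", then "sssmmmrrr".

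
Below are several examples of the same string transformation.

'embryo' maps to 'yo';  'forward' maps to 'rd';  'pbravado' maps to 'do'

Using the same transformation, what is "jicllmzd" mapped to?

The rule is to keep only the last 2 characters.
On "jicllmzd" that produces "zd".

zd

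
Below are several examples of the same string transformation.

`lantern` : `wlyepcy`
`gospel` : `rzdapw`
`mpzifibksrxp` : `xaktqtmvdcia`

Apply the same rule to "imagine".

The transformation: shift every letter 11 places forward in the alphabet (wrapping around).
Doing the same to "imagine": "txlrtyp".

txlrtyp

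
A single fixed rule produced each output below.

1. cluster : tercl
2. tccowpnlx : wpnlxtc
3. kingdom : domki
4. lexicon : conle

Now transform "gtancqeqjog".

cqeqjoggt

Rule — move the first 2 characters to the end (rotate left by 2), then delete the first 2 characters.
Working it through for "gtancqeqjog": intermediate "ancqeqjoggt", final "cqeqjoggt".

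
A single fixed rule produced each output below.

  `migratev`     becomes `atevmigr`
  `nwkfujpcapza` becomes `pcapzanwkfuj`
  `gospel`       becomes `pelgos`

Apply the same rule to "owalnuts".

The transformation: swap the front and back halves of the string.
"owalnuts" → "nutsowal".

nutsowal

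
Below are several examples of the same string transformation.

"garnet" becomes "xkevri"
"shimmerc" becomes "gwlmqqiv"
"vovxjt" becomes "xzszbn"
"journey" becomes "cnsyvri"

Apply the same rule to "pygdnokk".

otckhrso

What's happening: move the last character to the front, then shift every letter 4 places forward in the alphabet (wrapping around).
Starting from "pygdnokk": after the first operation, "kpygdnok"; after the second, "otckhrso".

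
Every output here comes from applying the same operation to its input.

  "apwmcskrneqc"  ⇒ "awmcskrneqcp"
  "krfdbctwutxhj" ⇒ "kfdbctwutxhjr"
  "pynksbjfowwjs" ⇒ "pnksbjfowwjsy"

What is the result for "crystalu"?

cystalur

The pattern: move the first character to the end, then swap the first and last characters.
Applying both steps to "crystalu": "rystaluc", then "cystalur".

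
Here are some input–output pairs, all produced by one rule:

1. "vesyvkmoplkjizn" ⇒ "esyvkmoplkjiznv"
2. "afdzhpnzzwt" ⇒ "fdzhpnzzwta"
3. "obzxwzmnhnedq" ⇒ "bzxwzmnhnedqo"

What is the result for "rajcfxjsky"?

ajcfxjskyr

The rule is to move the first character to the end.
For "rajcfxjsky" the result is "ajcfxjskyr".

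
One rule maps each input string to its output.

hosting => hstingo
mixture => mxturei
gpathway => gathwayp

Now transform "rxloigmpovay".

rloigmpovayx

The pattern: move the first character to the end, then swap the first and last characters.
On "rxloigmpovay" that produces "rloigmpovayx".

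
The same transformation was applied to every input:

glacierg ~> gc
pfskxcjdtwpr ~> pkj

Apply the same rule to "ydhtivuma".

The transformation: keep one character in every 3, starting at position 1 (positions 1st, 4th, 7th, ...), then delete the last character.
"ydhtivuma" → "ytu" → "yt".

yt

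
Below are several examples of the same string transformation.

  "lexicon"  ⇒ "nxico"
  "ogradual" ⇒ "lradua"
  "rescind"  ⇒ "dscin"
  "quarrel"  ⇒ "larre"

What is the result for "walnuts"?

The rule is to delete the first 2 characters, then move the last character to the front.
On "walnuts": the first step gives "lnuts", and the second then gives "slnut".

slnut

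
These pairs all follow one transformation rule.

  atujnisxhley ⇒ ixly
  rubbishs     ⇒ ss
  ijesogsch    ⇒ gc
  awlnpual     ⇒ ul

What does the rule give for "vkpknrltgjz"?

rtj

What's happening: keep every other character starting from the second (positions 2nd, 4th, 6th, ...), then delete the first 2 characters.
"vkpknrltgjz" → "rtj".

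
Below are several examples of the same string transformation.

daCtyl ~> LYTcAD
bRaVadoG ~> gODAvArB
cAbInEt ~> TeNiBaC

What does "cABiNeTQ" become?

qtEnIbaC

Rule — flip the case of every letter, then reverse the string.
Doing the same to "cABiNeTQ": "qtEnIbaC".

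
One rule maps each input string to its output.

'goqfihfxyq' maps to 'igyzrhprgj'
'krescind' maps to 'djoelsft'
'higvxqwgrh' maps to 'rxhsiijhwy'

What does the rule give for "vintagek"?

bhflwjou

What's happening: shift every letter 1 place forward in the alphabet (wrapping around), then swap the front and back halves of the string.
Working it through for "vintagek": intermediate "wjoubhfl", final "bhflwjou".
(Check on "higvxqwgrh": → "ijhwyrxhsi" → "rxhsiijhwy" ✓)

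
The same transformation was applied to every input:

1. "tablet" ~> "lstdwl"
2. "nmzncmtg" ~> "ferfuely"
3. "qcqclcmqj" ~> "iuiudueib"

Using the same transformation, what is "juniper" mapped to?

What's happening: shift every letter 8 places backward in the alphabet (wrapping around).
Doing the same to "juniper": "bmfahwj".

bmfahwj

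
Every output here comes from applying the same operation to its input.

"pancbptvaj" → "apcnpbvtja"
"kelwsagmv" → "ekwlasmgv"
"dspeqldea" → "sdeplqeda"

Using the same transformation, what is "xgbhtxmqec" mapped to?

gxhbxtqmce

The transformation: swap each adjacent pair of characters (1↔2, 3↔4, ...).
On "xgbhtxmqec" that produces "gxhbxtqmce".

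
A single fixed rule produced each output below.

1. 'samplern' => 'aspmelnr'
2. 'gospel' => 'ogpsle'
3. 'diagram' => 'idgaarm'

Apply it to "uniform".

The rule is to swap each adjacent pair of characters (1↔2, 3↔4, ...).
So "uniform" becomes "nufirom".

nufirom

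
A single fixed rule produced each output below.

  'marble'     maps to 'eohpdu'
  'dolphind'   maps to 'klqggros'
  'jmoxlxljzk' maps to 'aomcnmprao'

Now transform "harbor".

erukdu

Rule — shift every letter 3 places forward in the alphabet (wrapping around), then swap the front and back halves of the string.
For "harbor", step one produces "kdueru"; step two turns that into "erukdu".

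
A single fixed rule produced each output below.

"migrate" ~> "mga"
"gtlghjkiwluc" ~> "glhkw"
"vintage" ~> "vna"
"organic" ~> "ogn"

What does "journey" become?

jun

The transformation: keep every other character starting from the first (positions 1st, 3rd, 5th, ...), then delete the last character.
"journey" → "juny" → "jun".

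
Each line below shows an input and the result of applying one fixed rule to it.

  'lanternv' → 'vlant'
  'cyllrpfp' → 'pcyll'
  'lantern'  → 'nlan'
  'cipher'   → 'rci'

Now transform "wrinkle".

ewri

In each case the input is transformed by: move the last character to the front, then delete the last 3 characters.
Working it through for "wrinkle": intermediate "ewrinkl", final "ewri".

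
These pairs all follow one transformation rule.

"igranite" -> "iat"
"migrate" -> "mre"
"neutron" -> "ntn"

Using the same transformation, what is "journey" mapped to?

jry

Rule — keep one character in every 3, starting at position 1 (positions 1st, 4th, 7th, ...).
So "journey" becomes "jry".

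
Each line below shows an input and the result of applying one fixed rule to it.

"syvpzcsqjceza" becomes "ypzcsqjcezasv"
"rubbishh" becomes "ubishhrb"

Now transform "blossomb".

The rule is to move the first 2 characters to the end (rotate left by 2), then swap the first and last characters.
"blossomb" → "ossombbl" → "lssombbo".

lssombbo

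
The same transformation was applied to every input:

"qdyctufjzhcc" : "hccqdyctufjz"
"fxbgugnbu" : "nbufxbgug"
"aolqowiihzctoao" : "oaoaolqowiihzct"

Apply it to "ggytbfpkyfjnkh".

The transformation: move the last 3 characters to the front (rotate right by 3).
For "ggytbfpkyfjnkh" the result is "nkhggytbfpkyfj".

nkhggytbfpkyfj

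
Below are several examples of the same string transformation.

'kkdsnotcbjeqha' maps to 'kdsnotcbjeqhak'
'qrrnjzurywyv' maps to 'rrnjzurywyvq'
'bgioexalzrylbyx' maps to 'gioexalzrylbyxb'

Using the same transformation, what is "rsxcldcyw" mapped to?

sxcldcywr

Rule — move the first character to the end.
Doing the same to "rsxcldcyw": "sxcldcywr".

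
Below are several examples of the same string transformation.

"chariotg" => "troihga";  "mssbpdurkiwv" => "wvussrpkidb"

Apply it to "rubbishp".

What's happening: delete the first character, then sort the characters into reverse alphabetical order.
"rubbishp" → "ubbishp" → "uspihbb".

uspihbb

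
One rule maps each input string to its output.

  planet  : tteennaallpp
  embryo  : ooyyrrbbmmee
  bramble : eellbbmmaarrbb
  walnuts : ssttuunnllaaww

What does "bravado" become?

Looking at the pairs, the operation is to double every character, then reverse the string.
Applying both steps to "bravado": "bbrraavvaaddoo", then "ooddaavvaarrbb".

ooddaavvaarrbb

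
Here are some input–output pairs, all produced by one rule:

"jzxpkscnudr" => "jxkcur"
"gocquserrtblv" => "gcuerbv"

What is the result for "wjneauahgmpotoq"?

wnaagptq

The rule is to keep every other character starting from the first (positions 1st, 3rd, 5th, ...).
"wjneauahgmpotoq" → "wnaagptq".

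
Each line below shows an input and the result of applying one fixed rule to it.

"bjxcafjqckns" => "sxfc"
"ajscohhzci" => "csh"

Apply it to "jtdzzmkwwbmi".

The rule is to keep one character in every 3, starting at position 3 (positions 3rd, 6th, 9th, ...), then move the last character to the front.
"jtdzzmkwwbmi" → "dmwi" → "idmw".

idmw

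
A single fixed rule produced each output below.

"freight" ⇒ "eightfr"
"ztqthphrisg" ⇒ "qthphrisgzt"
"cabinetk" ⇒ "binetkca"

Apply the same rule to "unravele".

raveleun

The rule is to move the first 2 characters to the end (rotate left by 2).
Doing the same to "unravele": "raveleun".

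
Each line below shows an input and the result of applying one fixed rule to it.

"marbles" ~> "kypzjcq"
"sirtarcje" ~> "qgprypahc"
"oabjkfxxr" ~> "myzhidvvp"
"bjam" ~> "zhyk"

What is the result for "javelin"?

Each output is the input with this applied: shift every letter 2 places backward in the alphabet (wrapping around).
So "javelin" becomes "hytcjgl".

hytcjgl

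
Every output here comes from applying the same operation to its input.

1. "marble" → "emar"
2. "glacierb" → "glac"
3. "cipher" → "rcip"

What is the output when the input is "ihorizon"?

The pattern: swap the front and back halves of the string, then keep only the last 4 characters.
For "ihorizon" the result is "ihor".

ihor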